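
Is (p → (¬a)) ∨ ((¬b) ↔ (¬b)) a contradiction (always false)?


Truth table over {a, b, p}:
a | b | p | φ
-------------
F | F | F | T
T | F | F | T
F | T | F | T
T | T | F | T
F | F | T | T
T | F | T | T
F | T | T | T
T | T | T | T
Satisfying assignment at row 1: a=F, b=F, p=F gives T.

No, it is not a contradiction.


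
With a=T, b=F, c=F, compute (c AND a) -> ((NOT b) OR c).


Substitute a=T, b=F, c=F:
c AND a = F AND T = F
NOT b = T
(NOT b) OR c = T OR F = T
(c AND a) -> ((NOT b) OR c) = F -> T = T

T


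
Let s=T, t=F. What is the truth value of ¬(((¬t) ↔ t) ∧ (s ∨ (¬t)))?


Substitute s=T, t=F:
¬t = T
(¬t) ↔ t = T ↔ F = F
¬t = T
s ∨ (¬t) = T ∨ T = T
((¬t) ↔ t) ∧ (s ∨ (¬t)) = F ∧ T = F
¬(((¬t) ↔ t) ∧ (s ∨ (¬t))) = T

T


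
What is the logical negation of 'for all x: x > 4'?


¬(for all x: φ) = there exists x: ¬φ, and ¬(there exists x: φ) = for all x: ¬φ.
Apply to the universal statement.

there exists x: NOT(x > 4)


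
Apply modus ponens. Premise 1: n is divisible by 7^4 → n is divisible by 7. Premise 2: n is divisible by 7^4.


Modus ponens: from (P → Q) and P, infer Q.
P = 'n is divisible by 7^4' is asserted, and P → Q holds, so Q follows.

n is divisible by 7.


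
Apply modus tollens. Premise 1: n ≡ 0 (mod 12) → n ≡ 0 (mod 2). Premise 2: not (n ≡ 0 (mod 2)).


Modus tollens: from (P → Q) and ¬Q, infer ¬P.
Q = 'n ≡ 0 (mod 2)' is denied; since P → Q, P must also fail.

Not (n ≡ 0 (mod 12)).


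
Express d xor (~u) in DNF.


Step 1: d ⊕ (¬u) is true exactly when they disagree: (d ∧ ¬(¬u)) ∨ (¬d ∧ (¬u)).
Step 2: Eliminate any double negations (¬¬X = X).

(d & u) | ((~d) & (~u))


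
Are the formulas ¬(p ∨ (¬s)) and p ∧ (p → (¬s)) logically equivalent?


Compare truth tables:
p | s | φ | ψ
-------------
F | F | F | F
T | F | F | T
F | T | T | F
T | T | F | F
They differ at row 2 (p=T, s=F): φ=F but ψ=T.

No, they are not logically equivalent.


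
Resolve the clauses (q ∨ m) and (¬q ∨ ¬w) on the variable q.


The clauses contain complementary literals q and ¬q.
Resolution eliminates this pair and disjoins the remaining literals (merging duplicates).

(m ∨ ¬w)


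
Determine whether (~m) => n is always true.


Build the truth table over {m, n}:
m | n | φ
---------
False | False | False
True | False | True
False | True | True
True | True | True
Counterexample at row 1: with m=False, n=False, the formula is False.

No, it is not a tautology.


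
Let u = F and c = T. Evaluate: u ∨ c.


Disjunction is false only when both operands are false.
Substitute: u=F, c=T.
F ∨ T evaluates to T.

T


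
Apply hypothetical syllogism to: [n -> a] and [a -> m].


Hypothetical syllogism: from (P → Q) and (Q → R), infer (P → R).
Chain the two implications through the shared middle term 'a'.

n -> m


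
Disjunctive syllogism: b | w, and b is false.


Disjunctive syllogism: from (P ∨ Q) and ¬P, infer Q.
One disjunct, 'b', is ruled out; the other must hold.

w


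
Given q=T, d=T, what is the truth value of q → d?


Implication is false only when antecedent is true and consequent is false.
Substitute: q=T, d=T.
T → T evaluates to T.

T


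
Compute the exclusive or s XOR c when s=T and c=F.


Exclusive or is true when exactly one operand is true.
Substitute: s=T, c=F.
T XOR F evaluates to T.

T


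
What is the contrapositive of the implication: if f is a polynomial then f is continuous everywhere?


The contrapositive of (P → Q) is (¬Q → ¬P); it is logically equivalent to the original.
Here P = 'f is a polynomial' and Q = 'f is continuous everywhere'.

If not (f is continuous everywhere), then not (f is a polynomial).


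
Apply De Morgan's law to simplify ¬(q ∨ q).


De Morgan: the negation of a disjunction is the conjunction of the negations.
Distribute ¬ across ∨, flipping it to ∧, and negate each literal.

(¬q) ∧ (¬q)


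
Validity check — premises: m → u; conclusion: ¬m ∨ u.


This matches the form of material implication: the conclusion follows in every model of the premises.

Valid.


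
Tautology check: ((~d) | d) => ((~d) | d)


Build the truth table over {d}:
d | φ
-----
False | True
True | True
Every row evaluates to true.

Yes, it is a tautology.


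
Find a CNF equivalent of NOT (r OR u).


Step 1: Apply De Morgan: ¬(r ∨ u) = ¬r ∧ ¬u.

(NOT r) AND (NOT u)


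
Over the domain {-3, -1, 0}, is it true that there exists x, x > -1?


Evaluate the predicate on each element: -3:F, -1:F, 0:T.
Witness x = 0 satisfies the predicate.

T


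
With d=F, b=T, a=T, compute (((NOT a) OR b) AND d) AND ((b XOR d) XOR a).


Substitute d=F, b=T, a=T:
NOT a = F
(NOT a) OR b = F OR T = T
((NOT a) OR b) AND d = T AND F = F
b XOR d = T XOR F = T
(b XOR d) XOR a = T XOR T = F
(((NOT a) OR b) AND d) AND ((b XOR d) XOR a) = F AND F = F

F


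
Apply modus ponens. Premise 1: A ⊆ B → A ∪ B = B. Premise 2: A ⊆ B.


Modus ponens: from (P → Q) and P, infer Q.
P = 'A ⊆ B' is asserted, and P → Q holds, so Q follows.

A ∪ B = B.


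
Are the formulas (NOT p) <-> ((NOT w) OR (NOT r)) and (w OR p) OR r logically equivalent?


Compare truth tables:
p | r | w | φ | ψ
-----------------
F | F | F | T | F
T | F | F | F | T
F | T | F | T | T
T | T | F | F | T
F | F | T | T | T
T | F | T | F | T
F | T | T | F | T
T | T | T | T | T
They differ at row 1 (p=F, r=F, w=F): φ=T but ψ=F.

No, they are not logically equivalent.


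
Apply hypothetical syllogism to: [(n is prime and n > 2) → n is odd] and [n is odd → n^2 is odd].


Hypothetical syllogism: from (P → Q) and (Q → R), infer (P → R).
Chain the two implications through the shared middle term 'n is odd'.

(n is prime and n > 2) → n^2 is odd


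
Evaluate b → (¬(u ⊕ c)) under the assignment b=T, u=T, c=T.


Substitute b=T, u=T, c=T:
u ⊕ c = T ⊕ T = F
¬(u ⊕ c) = T
b → (¬(u ⊕ c)) = T → T = T

T


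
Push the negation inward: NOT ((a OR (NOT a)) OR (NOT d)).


De Morgan: the negation of a disjunction is the conjunction of the negations.
Distribute NOT across OR, flipping it to AND, and negate each literal.

((NOT a) AND a) AND d


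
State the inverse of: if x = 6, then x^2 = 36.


The inverse of (P → Q) is (¬P → ¬Q). It is equivalent to the converse, not to the original.
Here P = 'x = 6' and Q = 'x^2 = 36'.

If not (x = 6), then not (x^2 = 36).


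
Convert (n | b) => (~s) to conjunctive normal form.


Step 1: Rewrite as ¬(n ∨ b) ∨ (¬s) = (¬n ∧ ¬b) ∨ (¬s).
Step 2: Distribute ∨ over ∧.

((~n) | (~s)) & ((~b) | (~s))


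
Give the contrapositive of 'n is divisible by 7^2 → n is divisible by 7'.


The contrapositive of (P → Q) is (¬Q → ¬P); it is logically equivalent to the original.
Here P = 'n is divisible by 7^2' and Q = 'n is divisible by 7'.

If not (n is divisible by 7), then not (n is divisible by 7^2).


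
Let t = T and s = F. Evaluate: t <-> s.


Biconditional is true when both operands have the same truth value.
Substitute: t=T, s=F.
T <-> F evaluates to F.

F


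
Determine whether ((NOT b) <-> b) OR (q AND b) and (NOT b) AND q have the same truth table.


Compare truth tables:
b | q | φ | ψ
-------------
F | F | F | F
T | F | F | F
F | T | F | T
T | T | T | F
They differ at row 3 (b=F, q=T): φ=F but ψ=T.

No, they are not logically equivalent.


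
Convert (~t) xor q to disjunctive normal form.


Step 1: (¬t) ⊕ q is true exactly when they disagree: ((¬t) ∧ ¬q) ∨ (¬(¬t) ∧ q).
Step 2: Eliminate any double negations (¬¬X = X).

((~t) & (~q)) | (t & q)


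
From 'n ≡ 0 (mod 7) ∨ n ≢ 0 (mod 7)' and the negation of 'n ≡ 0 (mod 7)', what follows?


Disjunctive syllogism: from (P ∨ Q) and ¬P, infer Q.
One disjunct, 'n ≡ 0 (mod 7)', is ruled out; the other must hold.

n ≢ 0 (mod 7)


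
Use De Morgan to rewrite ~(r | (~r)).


De Morgan: the negation of a disjunction is the conjunction of the negations.
Distribute ~ across |, flipping it to &, and negate each literal.

(~r) & r


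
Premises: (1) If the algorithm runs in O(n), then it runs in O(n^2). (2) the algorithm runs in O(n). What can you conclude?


Modus ponens: from (P → Q) and P, infer Q.
P = 'the algorithm runs in O(n)' is asserted, and P → Q holds, so Q follows.

it runs in O(n^2).


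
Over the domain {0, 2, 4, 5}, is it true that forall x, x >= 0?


Evaluate the predicate on each element: 0:True, 2:True, 4:True, 5:True.
Every element satisfies the predicate.

True


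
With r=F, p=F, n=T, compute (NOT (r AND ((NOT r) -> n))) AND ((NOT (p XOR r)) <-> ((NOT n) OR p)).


Substitute r=F, p=F, n=T:
NOT r = T
(NOT r) -> n = T -> T = T
r AND ((NOT r) -> n) = F AND T = F
NOT (r AND ((NOT r) -> n)) = T
p XOR r = F XOR F = F
NOT (p XOR r) = T
NOT n = F
(NOT n) OR p = F OR F = F
(NOT (p XOR r)) <-> ((NOT n) OR p) = T <-> F = F
(NOT (r AND ((NOT r) -> n))) AND ((NOT (p XOR r)) <-> ((NOT n) OR p)) = T AND F = F

F


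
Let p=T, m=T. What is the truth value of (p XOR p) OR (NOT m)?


Substitute p=T, m=T:
p XOR p = T XOR T = F
NOT m = F
(p XOR p) OR (NOT m) = F OR F = F

F


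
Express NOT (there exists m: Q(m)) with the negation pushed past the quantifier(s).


¬(for all x: φ) = there exists x: ¬φ, and ¬(there exists x: φ) = for all x: ¬φ.
Apply to the existential statement.

for all m: NOT(Q(m))


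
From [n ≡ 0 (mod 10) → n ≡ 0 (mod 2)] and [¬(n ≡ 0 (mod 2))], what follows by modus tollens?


Modus tollens: from (P → Q) and ¬Q, infer ¬P.
Q = 'n ≡ 0 (mod 2)' is denied; since P → Q, P must also fail.

Not (n ≡ 0 (mod 10)).


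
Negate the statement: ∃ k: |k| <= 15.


¬(∀ x: φ) = ∃ x: ¬φ, and ¬(∃ x: φ) = ∀ x: ¬φ.
Apply to the existential statement.

∀ k: ¬(|k| <= 15)


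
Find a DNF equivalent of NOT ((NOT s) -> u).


Step 1: Rewrite implication then negate: ¬(¬(¬s) ∨ u) = (¬s) ∧ ¬u.

(NOT s) AND (NOT u)


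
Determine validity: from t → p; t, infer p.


This matches the form of modus ponens: the conclusion follows in every model of the premises.

Valid.


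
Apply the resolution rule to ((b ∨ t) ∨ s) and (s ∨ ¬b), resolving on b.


The clauses contain complementary literals b and ¬b.
Resolution eliminates this pair and disjoins the remaining literals (merging duplicates).

(t ∨ s)


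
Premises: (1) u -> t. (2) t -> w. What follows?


Hypothetical syllogism: from (P → Q) and (Q → R), infer (P → R).
Chain the two implications through the shared middle term 't'.

u -> w


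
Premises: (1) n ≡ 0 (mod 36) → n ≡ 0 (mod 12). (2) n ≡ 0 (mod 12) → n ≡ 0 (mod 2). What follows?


Hypothetical syllogism: from (P → Q) and (Q → R), infer (P → R).
Chain the two implications through the shared middle term 'n ≡ 0 (mod 12)'.

n ≡ 0 (mod 36) → n ≡ 0 (mod 2)


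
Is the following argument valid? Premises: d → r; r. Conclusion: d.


This is affirming the consequent (fallacy). There exist truth assignments where the premises are all true but the conclusion is false.

Invalid.


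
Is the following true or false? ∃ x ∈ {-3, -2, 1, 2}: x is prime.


Evaluate the predicate on each element: -3:F, -2:F, 1:F, 2:T.
Witness x = 2 satisfies the predicate.

T


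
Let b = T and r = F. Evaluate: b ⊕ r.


Exclusive or is true when exactly one operand is true.
Substitute: b=T, r=F.
T ⊕ F evaluates to T.

T


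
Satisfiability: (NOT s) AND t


Search for a satisfying assignment over {s, t}.
Try s=F, t=T: the formula evaluates to T.
A satisfying assignment exists.

Satisfiable.


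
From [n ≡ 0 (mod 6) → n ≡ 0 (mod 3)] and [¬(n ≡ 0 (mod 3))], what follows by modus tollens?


Modus tollens: from (P → Q) and ¬Q, infer ¬P.
Q = 'n ≡ 0 (mod 3)' is denied; since P → Q, P must also fail.

Not (n ≡ 0 (mod 6)).


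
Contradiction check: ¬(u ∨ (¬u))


Truth table over {u}:
u | φ
-----
F | F
T | F
Every row is false.

Yes, it is a contradiction.


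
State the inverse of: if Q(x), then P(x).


The inverse of (P → Q) is (¬P → ¬Q). It is equivalent to the converse, not to the original.
Here P = 'Q(x)' and Q = 'P(x)'.

If not (Q(x)), then not (P(x)).


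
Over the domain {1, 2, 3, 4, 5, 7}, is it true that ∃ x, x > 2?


Evaluate the predicate on each element: 1:F, 2:F, 3:T, 4:T, 5:T, 7:T.
Witness x = 3 satisfies the predicate.

T


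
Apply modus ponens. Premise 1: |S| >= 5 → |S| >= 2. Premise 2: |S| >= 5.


Modus ponens: from (P → Q) and P, infer Q.
P = '|S| >= 5' is asserted, and P → Q holds, so Q follows.

|S| >= 2.


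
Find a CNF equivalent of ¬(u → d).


Step 1: Rewrite u → d as ¬u ∨ d.
Step 2: Negate: ¬(¬u ∨ d) = u ∧ ¬d (De Morgan + double negation).

u ∧ (¬d)


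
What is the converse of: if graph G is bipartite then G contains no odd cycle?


The converse of (P → Q) is (Q → P). It is not in general equivalent to the original.
Here P = 'graph G is bipartite' and Q = 'G contains no odd cycle'.

If G contains no odd cycle, then graph G is bipartite.


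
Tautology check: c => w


Build the truth table over {c, w}:
c | w | φ
---------
False | False | True
True | False | False
False | True | True
True | True | True
Counterexample at row 2: with c=True, w=False, the formula is False.

No, it is not a tautology.


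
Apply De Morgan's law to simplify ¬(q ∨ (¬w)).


De Morgan: the negation of a disjunction is the conjunction of the negations.
Distribute ¬ across ∨, flipping it to ∧, and negate each literal.

(¬q) ∧ w


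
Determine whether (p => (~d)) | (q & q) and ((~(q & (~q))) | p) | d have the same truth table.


Compare truth tables:
d | p | q | φ | ψ
-----------------
False | False | False | True | True
True | False | False | True | True
False | True | False | True | True
True | True | False | False | True
False | False | True | True | True
True | False | True | True | True
False | True | True | True | True
True | True | True | True | True
They differ at row 4 (d=True, p=True, q=False): φ=False but ψ=True.

No, they are not logically equivalent.


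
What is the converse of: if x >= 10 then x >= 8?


The converse of (P → Q) is (Q → P). It is not in general equivalent to the original.
Here P = 'x >= 10' and Q = 'x >= 8'.

If x >= 8, then x >= 10.


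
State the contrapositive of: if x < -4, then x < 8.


The contrapositive of (P → Q) is (¬Q → ¬P); it is logically equivalent to the original.
Here P = 'x < -4' and Q = 'x < 8'.

If not (x < 8), then not (x < -4).


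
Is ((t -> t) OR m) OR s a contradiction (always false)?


Truth table over {m, s, t}:
m | s | t | φ
-------------
F | F | F | T
T | F | F | T
F | T | F | T
T | T | F | T
F | F | T | T
T | F | T | T
F | T | T | T
T | T | T | T
Satisfying assignment at row 1: m=F, s=F, t=F gives T.

No, it is not a contradiction.


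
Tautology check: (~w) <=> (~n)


Build the truth table over {n, w}:
n | w | φ
---------
False | False | True
True | False | False
False | True | False
True | True | True
Counterexample at row 2: with n=True, w=False, the formula is False.

No, it is not a tautology.


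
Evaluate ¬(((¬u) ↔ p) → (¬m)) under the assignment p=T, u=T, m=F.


Substitute p=T, u=T, m=F:
¬u = F
(¬u) ↔ p = F ↔ T = F
¬m = T
((¬u) ↔ p) → (¬m) = F → T = T
¬(((¬u) ↔ p) → (¬m)) = F

F


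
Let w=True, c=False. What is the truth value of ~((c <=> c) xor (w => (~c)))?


Substitute w=True, c=False:
c <=> c = False <=> False = True
~c = True
w => (~c) = True => True = True
(c <=> c) xor (w => (~c)) = True xor True = False
~((c <=> c) xor (w => (~c))) = True

True


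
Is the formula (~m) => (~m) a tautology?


Build the truth table over {m}:
m | φ
-----
False | True
True | True
Every row evaluates to true.

Yes, it is a tautology.


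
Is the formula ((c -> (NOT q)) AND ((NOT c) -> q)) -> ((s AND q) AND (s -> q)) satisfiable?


Search for a satisfying assignment over {c, q, s}.
Try c=F, q=F, s=F: the formula evaluates to T.
A satisfying assignment exists.

Satisfiable.


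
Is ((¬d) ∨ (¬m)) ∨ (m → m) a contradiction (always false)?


Truth table over {d, m}:
d | m | φ
---------
F | F | T
T | F | T
F | T | T
T | T | T
Satisfying assignment at row 1: d=F, m=F gives T.

No, it is not a contradiction.


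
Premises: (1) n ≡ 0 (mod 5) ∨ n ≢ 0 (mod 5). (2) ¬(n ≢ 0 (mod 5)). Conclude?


Disjunctive syllogism: from (P ∨ Q) and ¬P, infer Q.
One disjunct, 'n ≢ 0 (mod 5)', is ruled out; the other must hold.

n ≡ 0 (mod 5)


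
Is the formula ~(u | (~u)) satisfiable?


Check all 2 assignments over {u}:
u | φ
-----
False | False
True | False
No assignment makes the formula true.

Unsatisfiable.


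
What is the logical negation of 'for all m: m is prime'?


¬(for all x: φ) = there exists x: ¬φ, and ¬(there exists x: φ) = for all x: ¬φ.
Apply to the universal statement.

there exists m: NOT(m is prime)


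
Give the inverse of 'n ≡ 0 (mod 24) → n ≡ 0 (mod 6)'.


The inverse of (P → Q) is (¬P → ¬Q). It is equivalent to the converse, not to the original.
Here P = 'n ≡ 0 (mod 24)' and Q = 'n ≡ 0 (mod 6)'.

If not (n ≡ 0 (mod 24)), then not (n ≡ 0 (mod 6)).


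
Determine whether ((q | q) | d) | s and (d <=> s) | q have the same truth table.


Compare truth tables:
d | q | s | φ | ψ
-----------------
False | False | False | False | True
True | False | False | True | False
False | True | False | True | True
True | True | False | True | True
False | False | True | True | False
True | False | True | True | True
False | True | True | True | True
True | True | True | True | True
They differ at row 1 (d=False, q=False, s=False): φ=False but ψ=True.

No, they are not logically equivalent.


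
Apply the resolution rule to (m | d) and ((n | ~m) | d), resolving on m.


The clauses contain complementary literals m and ~m.
Resolution eliminates this pair and disjoins the remaining literals (merging duplicates).

(d | n)


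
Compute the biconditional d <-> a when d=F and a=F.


Biconditional is true when both operands have the same truth value.
Substitute: d=F, a=F.
F <-> F evaluates to T.

T


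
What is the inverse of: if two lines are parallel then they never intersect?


The inverse of (P → Q) is (¬P → ¬Q). It is equivalent to the converse, not to the original.
Here P = 'two lines are parallel' and Q = 'they never intersect'.

If not (two lines are parallel), then not (they never intersect).


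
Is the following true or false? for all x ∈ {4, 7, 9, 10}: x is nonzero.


Evaluate the predicate on each element: 4:T, 7:T, 9:T, 10:T.
Every element satisfies the predicate.

T


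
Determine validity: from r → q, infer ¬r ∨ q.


This matches the form of material implication: the conclusion follows in every model of the premises.

Valid.


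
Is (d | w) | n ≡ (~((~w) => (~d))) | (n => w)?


Compare truth tables:
d | n | w | φ | ψ
-----------------
False | False | False | False | True
True | False | False | True | True
False | True | False | True | False
True | True | False | True | True
False | False | True | True | True
True | False | True | True | True
False | True | True | True | True
True | True | True | True | True
They differ at row 1 (d=False, n=False, w=False): φ=False but ψ=True.

No, they are not logically equivalent.


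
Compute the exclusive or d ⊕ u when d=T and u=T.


Exclusive or is true when exactly one operand is true.
Substitute: d=T, u=T.
T ⊕ T evaluates to F.

F


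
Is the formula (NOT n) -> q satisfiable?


Search for a satisfying assignment over {n, q}.
Try n=T, q=F: the formula evaluates to T.
A satisfying assignment exists.

Satisfiable.


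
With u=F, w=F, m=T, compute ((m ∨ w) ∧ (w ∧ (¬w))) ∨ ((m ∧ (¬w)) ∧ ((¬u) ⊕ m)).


Substitute u=F, w=F, m=T:
m ∨ w = T ∨ F = T
¬w = T
w ∧ (¬w) = F ∧ T = F
(m ∨ w) ∧ (w ∧ (¬w)) = T ∧ F = F
¬w = T
m ∧ (¬w) = T ∧ T = T
¬u = T
(¬u) ⊕ m = T ⊕ T = F
(m ∧ (¬w)) ∧ ((¬u) ⊕ m) = T ∧ F = F
((m ∨ w) ∧ (w ∧ (¬w))) ∨ ((m ∧ (¬w)) ∧ ((¬u) ⊕ m)) = F ∨ F = F

F


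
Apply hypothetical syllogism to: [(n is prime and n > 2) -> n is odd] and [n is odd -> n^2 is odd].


Hypothetical syllogism: from (P → Q) and (Q → R), infer (P → R).
Chain the two implications through the shared middle term 'n is odd'.

(n is prime and n > 2) -> n^2 is odd


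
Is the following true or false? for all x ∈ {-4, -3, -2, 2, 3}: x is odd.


Evaluate the predicate on each element: -4:F, -3:T, -2:F, 2:F, 3:T.
Counterexample x = -4 fails the predicate.

F


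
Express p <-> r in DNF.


Step 1: p ↔ r is true exactly when both agree: (p ∧ r) ∨ (¬p ∧ ¬r).

(p AND r) OR ((NOT p) AND (NOT r))


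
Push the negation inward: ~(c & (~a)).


De Morgan: the negation of a conjunction is the disjunction of the negations.
Distribute ~ across &, flipping it to |, and negate each literal.

(~c) | a


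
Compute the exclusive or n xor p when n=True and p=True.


Exclusive or is true when exactly one operand is true.
Substitute: n=True, p=True.
True xor True evaluates to False.

False


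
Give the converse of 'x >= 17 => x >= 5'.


The converse of (P → Q) is (Q → P). It is not in general equivalent to the original.
Here P = 'x >= 17' and Q = 'x >= 5'.

If x >= 5, then x >= 17.


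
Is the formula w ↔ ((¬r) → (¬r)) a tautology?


Build the truth table over {r, w}:
r | w | φ
---------
F | F | F
T | F | F
F | T | T
T | T | T
Counterexample at row 1: with r=F, w=F, the formula is F.

No, it is not a tautology.


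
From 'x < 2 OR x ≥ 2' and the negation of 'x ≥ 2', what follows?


Disjunctive syllogism: from (P ∨ Q) and ¬P, infer Q.
One disjunct, 'x ≥ 2', is ruled out; the other must hold.

x < 2


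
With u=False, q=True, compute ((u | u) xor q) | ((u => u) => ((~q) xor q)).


Substitute u=False, q=True:
u | u = False | False = False
(u | u) xor q = False xor True = True
u => u = False => False = True
~q = False
(~q) xor q = False xor True = True
(u => u) => ((~q) xor q) = True => True = True
((u | u) xor q) | ((u => u) => ((~q) xor q)) = True | True = True

True


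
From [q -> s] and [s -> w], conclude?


Hypothetical syllogism: from (P → Q) and (Q → R), infer (P → R).
Chain the two implications through the shared middle term 's'.

q -> w


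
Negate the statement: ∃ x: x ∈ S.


¬(∀ x: φ) = ∃ x: ¬φ, and ¬(∃ x: φ) = ∀ x: ¬φ.
Apply to the existential statement.

∀ x: ¬(x ∈ S)


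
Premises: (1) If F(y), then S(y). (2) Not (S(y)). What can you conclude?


Modus tollens: from (P → Q) and ¬Q, infer ¬P.
Q = 'S(y)' is denied; since P → Q, P must also fail.

Not (F(y)).


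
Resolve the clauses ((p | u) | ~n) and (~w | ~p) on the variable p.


The clauses contain complementary literals p and ~p.
Resolution eliminates this pair and disjoins the remaining literals (merging duplicates).

((u | ~n) | ~w)


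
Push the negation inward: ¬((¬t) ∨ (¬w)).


De Morgan: the negation of a disjunction is the conjunction of the negations.
Distribute ¬ across ∨, flipping it to ∧, and negate each literal.

t ∧ w


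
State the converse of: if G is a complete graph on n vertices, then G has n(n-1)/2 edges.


The converse of (P → Q) is (Q → P). It is not in general equivalent to the original.
Here P = 'G is a complete graph on n vertices' and Q = 'G has n(n-1)/2 edges'.

If G has n(n-1)/2 edges, then G is a complete graph on n vertices.


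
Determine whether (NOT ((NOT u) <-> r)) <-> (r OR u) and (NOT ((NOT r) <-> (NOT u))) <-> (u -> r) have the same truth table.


Compare truth tables:
r | u | φ | ψ
-------------
F | F | F | F
T | F | F | T
F | T | F | F
T | T | T | F
They differ at row 2 (r=T, u=F): φ=F but ψ=T.

No, they are not logically equivalent.


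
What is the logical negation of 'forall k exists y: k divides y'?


Negation flips each quantifier (∀↔∃) and negates the inner predicate.
¬(forall k exists y: φ) = exists k forall y: ¬φ.

exists k forall y: ~(k divides y)


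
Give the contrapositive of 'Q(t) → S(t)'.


The contrapositive of (P → Q) is (¬Q → ¬P); it is logically equivalent to the original.
Here P = 'Q(t)' and Q = 'S(t)'.

If not (S(t)), then not (Q(t)).


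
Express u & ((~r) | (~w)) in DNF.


Step 1: Distribute ∧ over ∨: u ∧ ((¬r) ∨ (¬w)) = (u ∧ (¬r)) ∨ (u ∧ (¬w)).

(u & (~r)) | (u & (~w))


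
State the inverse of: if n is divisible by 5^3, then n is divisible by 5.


The inverse of (P → Q) is (¬P → ¬Q). It is equivalent to the converse, not to the original.
Here P = 'n is divisible by 5^3' and Q = 'n is divisible by 5'.

If not (n is divisible by 5^3), then not (n is divisible by 5).


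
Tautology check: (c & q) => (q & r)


Build the truth table over {c, q, r}:
c | q | r | φ
-------------
False | False | False | True
True | False | False | True
False | True | False | True
True | True | False | False
False | False | True | True
True | False | True | True
False | True | True | True
True | True | True | True
Counterexample at row 4: with c=True, q=True, r=False, the formula is False.

No, it is not a tautology.


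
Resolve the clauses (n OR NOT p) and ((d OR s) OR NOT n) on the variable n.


The clauses contain complementary literals n and NOTn.
Resolution eliminates this pair and disjoins the remaining literals (merging duplicates).

((NOT p OR d) OR s)


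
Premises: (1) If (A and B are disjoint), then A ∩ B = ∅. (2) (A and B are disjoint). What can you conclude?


Modus ponens: from (P → Q) and P, infer Q.
P = '(A and B are disjoint)' is asserted, and P → Q holds, so Q follows.

A ∩ B = ∅.


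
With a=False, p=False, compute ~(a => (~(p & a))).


Substitute a=False, p=False:
p & a = False & False = False
~(p & a) = True
a => (~(p & a)) = False => True = True
~(a => (~(p & a))) = False

False


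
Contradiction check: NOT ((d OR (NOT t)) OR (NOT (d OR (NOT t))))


Truth table over {d, t}:
d | t | φ
---------
F | F | F
T | F | F
F | T | F
T | T | F
Every row is false.

Yes, it is a contradiction.


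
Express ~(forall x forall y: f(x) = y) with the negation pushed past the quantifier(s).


Negation flips each quantifier (∀↔∃) and negates the inner predicate.
¬(forall x forall y: φ) = exists x exists y: ¬φ.

exists x exists y: ~(f(x) = y)


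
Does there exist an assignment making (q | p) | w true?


Search for a satisfying assignment over {p, q, w}.
Try p=True, q=False, w=False: the formula evaluates to True.
A satisfying assignment exists.

Satisfiable.


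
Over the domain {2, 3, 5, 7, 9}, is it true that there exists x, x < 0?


Evaluate the predicate on each element: 2:F, 3:F, 5:F, 7:F, 9:F.
No element satisfies the predicate.

F


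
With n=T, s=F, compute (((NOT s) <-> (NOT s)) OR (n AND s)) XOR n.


Substitute n=T, s=F:
NOT s = T
NOT s = T
(NOT s) <-> (NOT s) = T <-> T = T
n AND s = T AND F = F
((NOT s) <-> (NOT s)) OR (n AND s) = T OR F = T
(((NOT s) <-> (NOT s)) OR (n AND s)) XOR n = T XOR T = F

F


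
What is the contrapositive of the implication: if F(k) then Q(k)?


The contrapositive of (P → Q) is (¬Q → ¬P); it is logically equivalent to the original.
Here P = 'F(k)' and Q = 'Q(k)'.

If not (Q(k)), then not (F(k)).


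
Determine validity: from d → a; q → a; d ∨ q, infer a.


This matches the form of proof by cases: the conclusion follows in every model of the premises.

Valid.


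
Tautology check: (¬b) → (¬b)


Build the truth table over {b}:
b | φ
-----
F | T
T | T
Every row evaluates to true.

Yes, it is a tautology.


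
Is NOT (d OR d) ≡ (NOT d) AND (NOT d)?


Compare truth tables:
d | φ | ψ
---------
F | T | T
T | F | F
The columns φ and ψ agree on every row.

Yes, they are logically equivalent.


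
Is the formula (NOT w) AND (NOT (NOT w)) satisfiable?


Check all 2 assignments over {w}:
w | φ
-----
F | F
T | F
No assignment makes the formula true.

Unsatisfiable.


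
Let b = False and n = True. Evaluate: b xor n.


Exclusive or is true when exactly one operand is true.
Substitute: b=False, n=True.
False xor True evaluates to True.

True


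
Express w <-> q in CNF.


Step 1: Rewrite w ↔ q as (w → q) ∧ (q → w).
Step 2: Rewrite each implication as a disjunction.

((NOT w) OR q) AND ((NOT q) OR w)


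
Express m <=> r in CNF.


Step 1: Rewrite m ↔ r as (m → r) ∧ (r → m).
Step 2: Rewrite each implication as a disjunction.

((~m) | r) & ((~r) | m)


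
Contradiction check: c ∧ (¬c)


Truth table over {c}:
c | φ
-----
F | F
T | F
Every row is false.

Yes, it is a contradiction.


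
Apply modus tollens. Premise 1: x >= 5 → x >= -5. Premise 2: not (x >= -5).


Modus tollens: from (P → Q) and ¬Q, infer ¬P.
Q = 'x >= -5' is denied; since P → Q, P must also fail.

Not (x >= 5).


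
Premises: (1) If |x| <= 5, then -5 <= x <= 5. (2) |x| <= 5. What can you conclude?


Modus ponens: from (P → Q) and P, infer Q.
P = '|x| <= 5' is asserted, and P → Q holds, so Q follows.

-5 <= x <= 5.


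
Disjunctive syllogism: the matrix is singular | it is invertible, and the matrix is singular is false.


Disjunctive syllogism: from (P ∨ Q) and ¬P, infer Q.
One disjunct, 'the matrix is singular', is ruled out; the other must hold.

it is invertible


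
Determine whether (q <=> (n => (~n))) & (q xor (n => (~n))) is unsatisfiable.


Truth table over {n, q}:
n | q | φ
---------
False | False | False
True | False | False
False | True | False
True | True | False
Every row is false.

Yes, it is a contradiction.


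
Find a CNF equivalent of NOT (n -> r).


Step 1: Rewrite n → r as ¬n ∨ r.
Step 2: Negate: ¬(¬n ∨ r) = n ∧ ¬r (De Morgan + double negation).

n AND (NOT r)


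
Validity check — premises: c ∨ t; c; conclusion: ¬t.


This is affirming a disjunct (fallacy). There exist truth assignments where the premises are all true but the conclusion is false.

Invalid.


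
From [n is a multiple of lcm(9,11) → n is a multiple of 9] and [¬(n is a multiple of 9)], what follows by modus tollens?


Modus tollens: from (P → Q) and ¬Q, infer ¬P.
Q = 'n is a multiple of 9' is denied; since P → Q, P must also fail.

Not (n is a multiple of lcm(9,11)).


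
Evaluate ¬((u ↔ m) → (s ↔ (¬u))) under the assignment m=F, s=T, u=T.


Substitute m=F, s=T, u=T:
u ↔ m = T ↔ F = F
¬u = F
s ↔ (¬u) = T ↔ F = F
(u ↔ m) → (s ↔ (¬u)) = F → F = T
¬((u ↔ m) → (s ↔ (¬u))) = F

F


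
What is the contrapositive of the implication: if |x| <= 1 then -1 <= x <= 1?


The contrapositive of (P → Q) is (¬Q → ¬P); it is logically equivalent to the original.
Here P = '|x| <= 1' and Q = '-1 <= x <= 1'.

If not (-1 <= x <= 1), then not (|x| <= 1).


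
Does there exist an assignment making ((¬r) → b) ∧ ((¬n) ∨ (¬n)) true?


Search for a satisfying assignment over {b, n, r}.
Try b=T, n=F, r=F: the formula evaluates to T.
A satisfying assignment exists.

Satisfiable.


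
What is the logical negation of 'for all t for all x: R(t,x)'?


Negation flips each quantifier (∀↔∃) and negates the inner predicate.
¬(for all t for all x: φ) = there exists t there exists x: ¬φ.

there exists t there exists x: NOT(R(t,x))


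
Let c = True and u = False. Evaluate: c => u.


Implication is false only when antecedent is true and consequent is false.
Substitute: c=True, u=False.
True => False evaluates to False.

False


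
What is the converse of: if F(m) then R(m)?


The converse of (P → Q) is (Q → P). It is not in general equivalent to the original.
Here P = 'F(m)' and Q = 'R(m)'.

If R(m), then F(m).


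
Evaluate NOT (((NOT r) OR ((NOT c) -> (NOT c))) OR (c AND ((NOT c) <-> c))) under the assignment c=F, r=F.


Substitute c=F, r=F:
NOT r = T
NOT c = T
NOT c = T
(NOT c) -> (NOT c) = T -> T = T
(NOT r) OR ((NOT c) -> (NOT c)) = T OR T = T
NOT c = T
(NOT c) <-> c = T <-> F = F
c AND ((NOT c) <-> c) = F AND F = F
((NOT r) OR ((NOT c) -> (NOT c))) OR (c AND ((NOT c) <-> c)) = T OR F = T
NOT (((NOT r) OR ((NOT c) -> (NOT c))) OR (c AND ((NOT c) <-> c))) = F

F


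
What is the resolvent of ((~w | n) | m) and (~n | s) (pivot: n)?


The clauses contain complementary literals n and ~n.
Resolution eliminates this pair and disjoins the remaining literals (merging duplicates).

((m | ~w) | s)


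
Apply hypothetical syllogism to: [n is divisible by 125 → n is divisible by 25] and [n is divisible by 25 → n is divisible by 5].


Hypothetical syllogism: from (P → Q) and (Q → R), infer (P → R).
Chain the two implications through the shared middle term 'n is divisible by 25'.

n is divisible by 125 → n is divisible by 5


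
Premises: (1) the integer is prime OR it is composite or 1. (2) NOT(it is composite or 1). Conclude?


Disjunctive syllogism: from (P ∨ Q) and ¬P, infer Q.
One disjunct, 'it is composite or 1', is ruled out; the other must hold.

the integer is prime


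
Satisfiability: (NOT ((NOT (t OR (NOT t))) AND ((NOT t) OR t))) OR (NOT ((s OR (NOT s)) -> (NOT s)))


Search for a satisfying assignment over {s, t}.
Try s=F, t=F: the formula evaluates to T.
A satisfying assignment exists.

Satisfiable.


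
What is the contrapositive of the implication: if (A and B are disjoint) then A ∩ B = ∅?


The contrapositive of (P → Q) is (¬Q → ¬P); it is logically equivalent to the original.
Here P = '(A and B are disjoint)' and Q = 'A ∩ B = ∅'.

If not (A ∩ B = ∅), then not ((A and B are disjoint)).


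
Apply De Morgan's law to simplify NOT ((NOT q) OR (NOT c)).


De Morgan: the negation of a disjunction is the conjunction of the negations.
Distribute NOT across OR, flipping it to AND, and negate each literal.

q AND c


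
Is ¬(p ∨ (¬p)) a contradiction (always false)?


Truth table over {p}:
p | φ
-----
F | F
T | F
Every row is false.

Yes, it is a contradiction.


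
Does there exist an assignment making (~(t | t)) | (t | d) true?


Search for a satisfying assignment over {d, t}.
Try d=False, t=False: the formula evaluates to True.
A satisfying assignment exists.

Satisfiable.


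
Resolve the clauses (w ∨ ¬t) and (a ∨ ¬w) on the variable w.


The clauses contain complementary literals w and ¬w.
Resolution eliminates this pair and disjoins the remaining literals (merging duplicates).

(¬t ∨ a)


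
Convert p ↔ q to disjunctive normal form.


Step 1: p ↔ q is true exactly when both agree: (p ∧ q) ∨ (¬p ∧ ¬q).

(p ∧ q) ∨ ((¬p) ∧ (¬q))


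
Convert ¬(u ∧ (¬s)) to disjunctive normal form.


Step 1: Apply De Morgan: ¬(u ∧ (¬s)) = ¬u ∨ ¬(¬s).
Step 2: Eliminate any double negations (¬¬X = X).

(¬u) ∨ s


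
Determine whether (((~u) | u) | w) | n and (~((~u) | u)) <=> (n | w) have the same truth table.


Compare truth tables:
n | u | w | φ | ψ
-----------------
False | False | False | True | True
True | False | False | True | False
False | True | False | True | True
True | True | False | True | False
False | False | True | True | False
True | False | True | True | False
False | True | True | True | False
True | True | True | True | False
They differ at row 2 (n=True, u=False, w=False): φ=True but ψ=False.

No, they are not logically equivalent.


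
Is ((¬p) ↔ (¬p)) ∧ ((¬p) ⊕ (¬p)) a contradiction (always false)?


Truth table over {p}:
p | φ
-----
F | F
T | F
Every row is false.

Yes, it is a contradiction.


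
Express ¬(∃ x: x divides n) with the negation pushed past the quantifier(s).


¬(∀ x: φ) = ∃ x: ¬φ, and ¬(∃ x: φ) = ∀ x: ¬φ.
Apply to the existential statement.

∀ x: ¬(x divides n)


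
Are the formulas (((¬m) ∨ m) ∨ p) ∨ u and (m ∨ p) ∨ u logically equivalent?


Compare truth tables:
m | p | u | φ | ψ
-----------------
F | F | F | T | F
T | F | F | T | T
F | T | F | T | T
T | T | F | T | T
F | F | T | T | T
T | F | T | T | T
F | T | T | T | T
T | T | T | T | T
They differ at row 1 (m=F, p=F, u=F): φ=T but ψ=F.

No, they are not logically equivalent.


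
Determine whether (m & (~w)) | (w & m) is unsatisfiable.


Truth table over {m, w}:
m | w | φ
---------
False | False | False
True | False | True
False | True | False
True | True | True
Satisfying assignment at row 2: m=True, w=False gives True.

No, it is not a contradiction.


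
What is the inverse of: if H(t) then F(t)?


The inverse of (P → Q) is (¬P → ¬Q). It is equivalent to the converse, not to the original.
Here P = 'H(t)' and Q = 'F(t)'.

If not (H(t)), then not (F(t)).


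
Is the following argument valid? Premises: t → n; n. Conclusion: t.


This is affirming the consequent (fallacy). There exist truth assignments where the premises are all true but the conclusion is false.

Invalid.


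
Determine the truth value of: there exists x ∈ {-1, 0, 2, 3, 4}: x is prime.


Evaluate the predicate on each element: -1:F, 0:F, 2:T, 3:T, 4:F.
Witness x = 2 satisfies the predicate.

T


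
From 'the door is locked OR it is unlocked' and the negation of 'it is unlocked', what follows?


Disjunctive syllogism: from (P ∨ Q) and ¬P, infer Q.
One disjunct, 'it is unlocked', is ruled out; the other must hold.

the door is locked


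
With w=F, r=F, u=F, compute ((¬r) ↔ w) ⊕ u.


Substitute w=F, r=F, u=F:
¬r = T
(¬r) ↔ w = T ↔ F = F
((¬r) ↔ w) ⊕ u = F ⊕ F = F

F


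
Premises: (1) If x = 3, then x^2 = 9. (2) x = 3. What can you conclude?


Modus ponens: from (P → Q) and P, infer Q.
P = 'x = 3' is asserted, and P → Q holds, so Q follows.

x^2 = 9.


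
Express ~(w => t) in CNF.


Step 1: Rewrite w → t as ¬w ∨ t.
Step 2: Negate: ¬(¬w ∨ t) = w ∧ ¬t (De Morgan + double negation).

w & (~t)


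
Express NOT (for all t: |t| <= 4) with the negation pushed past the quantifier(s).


¬(for all x: φ) = there exists x: ¬φ, and ¬(there exists x: φ) = for all x: ¬φ.
Apply to the universal statement.

there exists t: NOT(|t| <= 4)


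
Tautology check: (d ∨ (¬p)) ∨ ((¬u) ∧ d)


Build the truth table over {d, p, u}:
d | p | u | φ
-------------
F | F | F | T
T | F | F | T
F | T | F | F
T | T | F | T
F | F | T | T
T | F | T | T
F | T | T | F
T | T | T | T
Counterexample at row 3: with d=F, p=T, u=F, the formula is F.

No, it is not a tautology.


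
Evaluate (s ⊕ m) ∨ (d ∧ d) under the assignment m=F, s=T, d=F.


Substitute m=F, s=T, d=F:
s ⊕ m = T ⊕ F = T
d ∧ d = F ∧ F = F
(s ⊕ m) ∨ (d ∧ d) = T ∨ F = T

T


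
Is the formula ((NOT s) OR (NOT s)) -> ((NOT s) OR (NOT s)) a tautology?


Build the truth table over {s}:
s | φ
-----
F | T
T | T
Every row evaluates to true.

Yes, it is a tautology.


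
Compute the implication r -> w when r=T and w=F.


Implication is false only when antecedent is true and consequent is false.
Substitute: r=T, w=F.
T -> F evaluates to F.

F


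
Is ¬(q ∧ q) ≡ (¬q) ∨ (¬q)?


Compare truth tables:
q | φ | ψ
---------
F | T | T
T | F | F
The columns φ and ψ agree on every row.

Yes, they are logically equivalent.


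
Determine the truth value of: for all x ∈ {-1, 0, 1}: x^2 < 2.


Evaluate the predicate on each element: -1:T, 0:T, 1:T.
Every element satisfies the predicate.

T
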